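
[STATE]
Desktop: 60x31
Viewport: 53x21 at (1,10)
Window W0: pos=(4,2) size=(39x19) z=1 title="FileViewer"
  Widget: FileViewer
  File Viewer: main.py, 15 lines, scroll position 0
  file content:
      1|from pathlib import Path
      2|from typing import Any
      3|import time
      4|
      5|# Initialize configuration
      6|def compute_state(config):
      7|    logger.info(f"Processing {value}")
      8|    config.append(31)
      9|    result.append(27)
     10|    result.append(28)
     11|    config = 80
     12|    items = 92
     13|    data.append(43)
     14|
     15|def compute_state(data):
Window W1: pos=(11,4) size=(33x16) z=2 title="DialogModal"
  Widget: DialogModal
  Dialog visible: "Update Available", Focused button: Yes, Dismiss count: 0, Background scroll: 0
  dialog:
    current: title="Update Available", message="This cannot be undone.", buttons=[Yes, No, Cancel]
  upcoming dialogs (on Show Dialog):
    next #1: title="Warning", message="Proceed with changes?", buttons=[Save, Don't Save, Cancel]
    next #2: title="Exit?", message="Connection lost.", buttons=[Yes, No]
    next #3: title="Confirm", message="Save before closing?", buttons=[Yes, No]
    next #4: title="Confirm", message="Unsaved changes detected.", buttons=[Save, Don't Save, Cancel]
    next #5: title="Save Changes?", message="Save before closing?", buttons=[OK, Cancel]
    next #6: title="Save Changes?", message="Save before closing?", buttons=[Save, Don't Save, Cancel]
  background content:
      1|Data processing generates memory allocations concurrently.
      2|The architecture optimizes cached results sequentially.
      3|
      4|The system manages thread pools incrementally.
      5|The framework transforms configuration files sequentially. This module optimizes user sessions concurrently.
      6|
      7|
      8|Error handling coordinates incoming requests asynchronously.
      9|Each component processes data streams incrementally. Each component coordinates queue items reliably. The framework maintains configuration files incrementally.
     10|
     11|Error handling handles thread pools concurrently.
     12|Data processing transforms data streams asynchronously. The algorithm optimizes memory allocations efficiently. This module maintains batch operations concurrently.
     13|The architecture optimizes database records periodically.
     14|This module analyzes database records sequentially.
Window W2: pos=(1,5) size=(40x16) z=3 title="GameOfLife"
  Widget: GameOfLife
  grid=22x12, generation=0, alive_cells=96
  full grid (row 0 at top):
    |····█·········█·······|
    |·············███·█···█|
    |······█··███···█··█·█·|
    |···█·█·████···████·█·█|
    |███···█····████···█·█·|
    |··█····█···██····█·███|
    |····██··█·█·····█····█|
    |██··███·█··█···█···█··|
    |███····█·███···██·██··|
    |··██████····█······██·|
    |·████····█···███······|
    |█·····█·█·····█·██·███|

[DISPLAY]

┃·············███·█···█                ┃ls┃          
┃······█··███···█··█·█·                ┃ig┃          
┃···█·█·████···████·█·█                ┃  ┃          
┃███···█····████···█·█·                ┃  ┃          
┃··█····█···██····█·███                ┃co┃          
┃····██··█·█·····█····█                ┃ s┃          
┃██··███·█··█···█···█··                ┃  ┃          
┃███····█·███···██·██··                ┃ p┃          
┃··██████····█······██·                ┃ta┃          
┃·████····█···███······                ┃━━┛          
┗━━━━━━━━━━━━━━━━━━━━━━━━━━━━━━━━━━━━━━┛━┛           
                                                     
                                                     
                                                     
                                                     
                                                     
                                                     
                                                     
                                                     
                                                     
                                                     


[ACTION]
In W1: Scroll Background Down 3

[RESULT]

┃·············███·█···█                ┃  ┃          
┃······█··███···█··█·█·                ┃co┃          
┃···█·█·████···████·█·█                ┃ s┃          
┃███···█····████···█·█·                ┃  ┃          
┃··█····█···██····█·███                ┃ p┃          
┃····██··█·█·····█····█                ┃ta┃          
┃██··███·█··█···█···█··                ┃ta┃          
┃███····█·███···██·██··                ┃ r┃          
┃··██████····█······██·                ┃  ┃          
┃·████····█···███······                ┃━━┛          
┗━━━━━━━━━━━━━━━━━━━━━━━━━━━━━━━━━━━━━━┛━┛           
                                                     
                                                     
                                                     
                                                     
                                                     
                                                     
                                                     
                                                     
                                                     
                                                     


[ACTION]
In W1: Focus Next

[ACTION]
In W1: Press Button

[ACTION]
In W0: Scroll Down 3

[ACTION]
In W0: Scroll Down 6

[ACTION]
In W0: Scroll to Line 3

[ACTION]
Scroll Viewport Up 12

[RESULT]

                                                     
                                                     
   ┏━━━━━━━━━━━━━━━━━━━━━━━━━━━━━━━━━━━━━┓           
   ┃ FileViewer                          ┃           
   ┠──────┏━━━━━━━━━━━━━━━━━━━━━━━━━━━━━━━┓          
┏━━━━━━━━━━━━━━━━━━━━━━━━━━━━━━━━━━━━━━┓  ┃          
┃ GameOfLife                           ┃──┨          
┠──────────────────────────────────────┨ls┃          
┃Gen: 0                                ┃ig┃          
┃····█·········█·······                ┃  ┃          
┃·············███·█···█                ┃  ┃          
┃······█··███···█··█·█·                ┃co┃          
┃···█·█·████···████·█·█                ┃ s┃          
┃███···█····████···█·█·                ┃  ┃          
┃··█····█···██····█·███                ┃ p┃          
┃····██··█·█·····█····█                ┃ta┃          
┃██··███·█··█···█···█··                ┃ta┃          
┃███····█·███···██·██··                ┃ r┃          
┃··██████····█······██·                ┃  ┃          
┃·████····█···███······                ┃━━┛          
┗━━━━━━━━━━━━━━━━━━━━━━━━━━━━━━━━━━━━━━┛━┛           


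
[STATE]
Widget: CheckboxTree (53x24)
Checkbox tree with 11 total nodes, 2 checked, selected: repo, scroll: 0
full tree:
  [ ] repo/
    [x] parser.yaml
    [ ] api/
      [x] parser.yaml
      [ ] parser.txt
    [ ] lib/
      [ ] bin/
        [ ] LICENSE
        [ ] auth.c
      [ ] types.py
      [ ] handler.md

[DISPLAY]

>[-] repo/                                           
   [x] parser.yaml                                   
   [-] api/                                          
     [x] parser.yaml                                 
     [ ] parser.txt                                  
   [ ] lib/                                          
     [ ] bin/                                        
       [ ] LICENSE                                   
       [ ] auth.c                                    
     [ ] types.py                                    
     [ ] handler.md                                  
                                                     
                                                     
                                                     
                                                     
                                                     
                                                     
                                                     
                                                     
                                                     
                                                     
                                                     
                                                     
                                                     


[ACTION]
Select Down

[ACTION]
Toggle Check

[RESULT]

 [-] repo/                                           
>  [ ] parser.yaml                                   
   [-] api/                                          
     [x] parser.yaml                                 
     [ ] parser.txt                                  
   [ ] lib/                                          
     [ ] bin/                                        
       [ ] LICENSE                                   
       [ ] auth.c                                    
     [ ] types.py                                    
     [ ] handler.md                                  
                                                     
                                                     
                                                     
                                                     
                                                     
                                                     
                                                     
                                                     
                                                     
                                                     
                                                     
                                                     
                                                     


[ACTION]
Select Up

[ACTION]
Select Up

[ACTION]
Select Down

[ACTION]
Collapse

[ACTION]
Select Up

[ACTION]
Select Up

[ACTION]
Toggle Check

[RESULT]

>[x] repo/                                           
   [x] parser.yaml                                   
   [x] api/                                          
     [x] parser.yaml                                 
     [x] parser.txt                                  
   [x] lib/                                          
     [x] bin/                                        
       [x] LICENSE                                   
       [x] auth.c                                    
     [x] types.py                                    
     [x] handler.md                                  
                                                     
                                                     
                                                     
                                                     
                                                     
                                                     
                                                     
                                                     
                                                     
                                                     
                                                     
                                                     
                                                     


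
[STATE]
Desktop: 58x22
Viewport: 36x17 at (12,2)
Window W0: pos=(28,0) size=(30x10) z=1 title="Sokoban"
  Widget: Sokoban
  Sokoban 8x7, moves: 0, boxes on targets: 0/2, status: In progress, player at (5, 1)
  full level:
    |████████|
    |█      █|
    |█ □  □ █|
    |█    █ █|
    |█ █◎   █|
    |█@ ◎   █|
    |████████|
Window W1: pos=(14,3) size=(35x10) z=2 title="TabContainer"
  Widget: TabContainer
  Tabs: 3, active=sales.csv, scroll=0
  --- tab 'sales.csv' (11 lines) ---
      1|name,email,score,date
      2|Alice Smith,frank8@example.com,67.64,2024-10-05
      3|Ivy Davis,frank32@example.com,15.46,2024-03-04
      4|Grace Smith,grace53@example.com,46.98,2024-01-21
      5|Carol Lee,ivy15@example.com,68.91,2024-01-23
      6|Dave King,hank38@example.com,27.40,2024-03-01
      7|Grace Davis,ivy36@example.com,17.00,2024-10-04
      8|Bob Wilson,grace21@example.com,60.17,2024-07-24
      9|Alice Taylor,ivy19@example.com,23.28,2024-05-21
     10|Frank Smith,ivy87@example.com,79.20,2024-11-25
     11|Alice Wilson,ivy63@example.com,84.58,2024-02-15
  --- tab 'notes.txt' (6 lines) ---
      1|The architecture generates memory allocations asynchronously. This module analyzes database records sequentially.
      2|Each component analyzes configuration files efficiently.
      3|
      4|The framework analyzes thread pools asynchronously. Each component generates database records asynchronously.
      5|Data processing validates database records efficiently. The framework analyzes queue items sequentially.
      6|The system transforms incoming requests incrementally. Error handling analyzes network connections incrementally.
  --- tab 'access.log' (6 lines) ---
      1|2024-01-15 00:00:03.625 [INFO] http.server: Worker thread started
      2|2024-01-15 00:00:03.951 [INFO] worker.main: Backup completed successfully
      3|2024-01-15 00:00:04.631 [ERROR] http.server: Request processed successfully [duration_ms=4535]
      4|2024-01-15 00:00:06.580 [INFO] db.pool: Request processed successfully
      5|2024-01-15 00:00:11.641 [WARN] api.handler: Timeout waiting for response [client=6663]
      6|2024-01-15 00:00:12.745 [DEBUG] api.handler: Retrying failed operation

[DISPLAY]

                ┠───────────────────
  ┏━━━━━━━━━━━━━━━━━━━━━━━━━━━━━━━━━
  ┃ TabContainer                    
  ┠─────────────────────────────────
  ┃[sales.csv]│ notes.txt │ access.l
  ┃─────────────────────────────────
  ┃name,email,score,date            
  ┃Alice Smith,frank8@example.com,67
  ┃Ivy Davis,frank32@example.com,15.
  ┃Grace Smith,grace53@example.com,4
  ┗━━━━━━━━━━━━━━━━━━━━━━━━━━━━━━━━━
                                    
                                    
                                    
                                    
                                    
                                    


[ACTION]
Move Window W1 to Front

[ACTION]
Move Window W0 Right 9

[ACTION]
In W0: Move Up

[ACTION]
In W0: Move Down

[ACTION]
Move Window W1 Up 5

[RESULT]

  ┠─────────────────────────────────
  ┃[sales.csv]│ notes.txt │ access.l
  ┃─────────────────────────────────
  ┃name,email,score,date            
  ┃Alice Smith,frank8@example.com,67
  ┃Ivy Davis,frank32@example.com,15.
  ┃Grace Smith,grace53@example.com,4
  ┗━━━━━━━━━━━━━━━━━━━━━━━━━━━━━━━━━
                                    
                                    
                                    
                                    
                                    
                                    
                                    
                                    
                                    


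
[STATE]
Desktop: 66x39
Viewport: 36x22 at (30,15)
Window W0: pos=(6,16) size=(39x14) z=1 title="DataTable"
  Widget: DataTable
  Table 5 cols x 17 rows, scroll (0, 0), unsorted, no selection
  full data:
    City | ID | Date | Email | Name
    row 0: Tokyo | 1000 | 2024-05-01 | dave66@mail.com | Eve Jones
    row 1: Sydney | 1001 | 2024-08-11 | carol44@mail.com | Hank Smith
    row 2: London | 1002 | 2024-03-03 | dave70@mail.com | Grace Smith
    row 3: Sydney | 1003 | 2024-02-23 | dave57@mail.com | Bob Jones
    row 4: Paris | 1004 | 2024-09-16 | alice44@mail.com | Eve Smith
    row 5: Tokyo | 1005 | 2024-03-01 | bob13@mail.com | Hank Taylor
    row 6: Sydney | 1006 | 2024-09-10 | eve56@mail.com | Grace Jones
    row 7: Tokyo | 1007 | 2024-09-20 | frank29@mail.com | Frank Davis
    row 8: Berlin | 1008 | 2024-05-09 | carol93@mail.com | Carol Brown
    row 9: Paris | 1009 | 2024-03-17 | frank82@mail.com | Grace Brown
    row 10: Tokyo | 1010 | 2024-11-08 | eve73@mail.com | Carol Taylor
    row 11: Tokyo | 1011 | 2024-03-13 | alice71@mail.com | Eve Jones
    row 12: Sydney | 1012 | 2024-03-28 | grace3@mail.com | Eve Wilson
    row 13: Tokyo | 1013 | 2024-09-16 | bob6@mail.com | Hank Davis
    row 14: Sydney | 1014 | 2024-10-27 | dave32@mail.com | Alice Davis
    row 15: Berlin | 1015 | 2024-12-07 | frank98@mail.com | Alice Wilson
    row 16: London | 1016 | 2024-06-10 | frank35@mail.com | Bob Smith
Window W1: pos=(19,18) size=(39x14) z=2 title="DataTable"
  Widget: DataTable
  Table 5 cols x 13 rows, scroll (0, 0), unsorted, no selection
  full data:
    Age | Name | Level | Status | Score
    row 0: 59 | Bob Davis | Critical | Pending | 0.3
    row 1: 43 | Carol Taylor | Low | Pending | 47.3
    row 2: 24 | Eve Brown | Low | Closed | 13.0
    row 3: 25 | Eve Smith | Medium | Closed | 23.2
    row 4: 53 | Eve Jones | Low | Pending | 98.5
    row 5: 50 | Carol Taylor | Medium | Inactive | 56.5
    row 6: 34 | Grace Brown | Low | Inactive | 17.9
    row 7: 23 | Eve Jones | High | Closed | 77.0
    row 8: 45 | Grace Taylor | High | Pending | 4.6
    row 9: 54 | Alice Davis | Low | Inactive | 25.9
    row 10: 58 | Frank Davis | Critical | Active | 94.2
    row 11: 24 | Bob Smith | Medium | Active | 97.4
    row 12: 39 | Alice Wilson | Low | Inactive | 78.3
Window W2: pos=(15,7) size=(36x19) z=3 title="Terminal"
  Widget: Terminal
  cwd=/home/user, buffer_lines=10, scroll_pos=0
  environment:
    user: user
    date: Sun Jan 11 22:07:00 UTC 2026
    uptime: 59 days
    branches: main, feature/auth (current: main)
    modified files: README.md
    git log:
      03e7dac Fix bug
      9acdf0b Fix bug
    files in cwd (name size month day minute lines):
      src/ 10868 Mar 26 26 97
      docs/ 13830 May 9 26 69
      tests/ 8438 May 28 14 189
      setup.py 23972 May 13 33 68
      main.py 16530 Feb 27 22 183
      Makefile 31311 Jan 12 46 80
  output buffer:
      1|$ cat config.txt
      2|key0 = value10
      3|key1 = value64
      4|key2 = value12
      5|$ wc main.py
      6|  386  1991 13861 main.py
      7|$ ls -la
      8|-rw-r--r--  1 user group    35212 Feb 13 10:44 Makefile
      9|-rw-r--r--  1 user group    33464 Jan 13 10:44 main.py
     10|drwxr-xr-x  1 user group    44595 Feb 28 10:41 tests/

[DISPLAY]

861 main.py         ┃               
                    ┃               
user group    35212 ┃               
user group    33464 ┃━━━━━━┓        
user group    44595 ┃      ┃        
                    ┃──────┨        
                    ┃s  │Sc┃        
                    ┃───┼──┃        
                    ┃ng │0.┃        
                    ┃ng │47┃        
━━━━━━━━━━━━━━━━━━━━┛d  │13┃        
ith   │Medium  │Closed  │23┃        
nes   │Low     │Pending │98┃        
Taylor│Medium  │Inactive│56┃        
Brown │Low     │Inactive│17┃        
nes   │High    │Closed  │77┃        
━━━━━━━━━━━━━━━━━━━━━━━━━━━┛        
                                    
                                    
                                    
                                    
                                    


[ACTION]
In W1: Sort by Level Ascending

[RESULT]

861 main.py         ┃               
                    ┃               
user group    35212 ┃               
user group    33464 ┃━━━━━━┓        
user group    44595 ┃      ┃        
                    ┃──────┨        
                    ┃s  │Sc┃        
                    ┃───┼──┃        
                    ┃ng │0.┃        
                    ┃e  │94┃        
━━━━━━━━━━━━━━━━━━━━┛d  │77┃        
Taylor│High    │Pending │4.┃        
Taylor│Low     │Pending │47┃        
own   │Low     │Closed  │13┃        
nes   │Low     │Pending │98┃        
Brown │Low     │Inactive│17┃        
━━━━━━━━━━━━━━━━━━━━━━━━━━━┛        
                                    
                                    
                                    
                                    
                                    


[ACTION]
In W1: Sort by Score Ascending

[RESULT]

861 main.py         ┃               
                    ┃               
user group    35212 ┃               
user group    33464 ┃━━━━━━┓        
user group    44595 ┃      ┃        
                    ┃──────┨        
                    ┃s  │Sc┃        
                    ┃───┼──┃        
                    ┃ng │0.┃        
                    ┃ng │4.┃        
━━━━━━━━━━━━━━━━━━━━┛d  │13┃        
Brown │Low     │Inactive│17┃        
ith   │Medium  │Closed  │23┃        
Davis │Low     │Inactive│25┃        
Taylor│Low     │Pending │47┃        
Taylor│Medium  │Inactive│56┃        
━━━━━━━━━━━━━━━━━━━━━━━━━━━┛        
                                    
                                    
                                    
                                    
                                    


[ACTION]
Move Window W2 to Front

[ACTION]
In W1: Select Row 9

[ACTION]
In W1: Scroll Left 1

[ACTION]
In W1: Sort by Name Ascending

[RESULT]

861 main.py         ┃               
                    ┃               
user group    35212 ┃               
user group    33464 ┃━━━━━━┓        
user group    44595 ┃      ┃        
                    ┃──────┨        
                    ┃s  │Sc┃        
                    ┃───┼──┃        
                    ┃ive│25┃        
                    ┃ive│78┃        
━━━━━━━━━━━━━━━━━━━━┛ng │0.┃        
ith   │Medium  │Active  │97┃        
Taylor│Low     │Pending │47┃        
Taylor│Medium  │Inactive│56┃        
own   │Low     │Closed  │13┃        
nes   │High    │Closed  │77┃        
━━━━━━━━━━━━━━━━━━━━━━━━━━━┛        
                                    
                                    
                                    
                                    
                                    


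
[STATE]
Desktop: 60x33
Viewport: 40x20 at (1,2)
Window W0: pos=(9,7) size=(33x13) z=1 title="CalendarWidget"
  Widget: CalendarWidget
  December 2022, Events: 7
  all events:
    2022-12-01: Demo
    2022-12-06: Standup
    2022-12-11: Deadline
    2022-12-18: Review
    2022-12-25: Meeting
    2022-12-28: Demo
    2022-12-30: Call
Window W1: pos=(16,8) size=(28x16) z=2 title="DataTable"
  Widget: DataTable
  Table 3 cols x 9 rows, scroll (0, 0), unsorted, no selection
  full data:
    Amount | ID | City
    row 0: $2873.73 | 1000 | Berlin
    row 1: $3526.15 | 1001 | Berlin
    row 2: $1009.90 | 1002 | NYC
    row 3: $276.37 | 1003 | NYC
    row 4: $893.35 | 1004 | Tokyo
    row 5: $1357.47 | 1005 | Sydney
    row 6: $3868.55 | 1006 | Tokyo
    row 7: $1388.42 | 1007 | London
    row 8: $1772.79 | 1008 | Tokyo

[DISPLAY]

                                        
                                        
                                        
                                        
                                        
        ┏━━━━━━━━━━━━━━━━━━━━━━━━━━━━━━━
        ┃ Calen┏━━━━━━━━━━━━━━━━━━━━━━━━
        ┠──────┃ DataTable              
        ┃      ┠────────────────────────
        ┃Mo Tu ┃Amount  │ID  │City      
        ┃      ┃────────┼────┼──────    
        ┃ 5  6*┃$2873.73│1000│Berlin    
        ┃12 13 ┃$3526.15│1001│Berlin    
        ┃19 20 ┃$1009.90│1002│NYC       
        ┃26 27 ┃$276.37 │1003│NYC       
        ┃      ┃$893.35 │1004│Tokyo     
        ┃      ┃$1357.47│1005│Sydney    
        ┗━━━━━━┃$3868.55│1006│Tokyo     
               ┃$1388.42│1007│London    
               ┃$1772.79│1008│Tokyo     


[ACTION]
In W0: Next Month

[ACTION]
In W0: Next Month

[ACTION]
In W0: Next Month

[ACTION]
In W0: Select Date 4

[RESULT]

                                        
                                        
                                        
                                        
                                        
        ┏━━━━━━━━━━━━━━━━━━━━━━━━━━━━━━━
        ┃ Calen┏━━━━━━━━━━━━━━━━━━━━━━━━
        ┠──────┃ DataTable              
        ┃      ┠────────────────────────
        ┃Mo Tu ┃Amount  │ID  │City      
        ┃      ┃────────┼────┼──────    
        ┃ 6  7 ┃$2873.73│1000│Berlin    
        ┃13 14 ┃$3526.15│1001│Berlin    
        ┃20 21 ┃$1009.90│1002│NYC       
        ┃27 28 ┃$276.37 │1003│NYC       
        ┃      ┃$893.35 │1004│Tokyo     
        ┃      ┃$1357.47│1005│Sydney    
        ┗━━━━━━┃$3868.55│1006│Tokyo     
               ┃$1388.42│1007│London    
               ┃$1772.79│1008│Tokyo     


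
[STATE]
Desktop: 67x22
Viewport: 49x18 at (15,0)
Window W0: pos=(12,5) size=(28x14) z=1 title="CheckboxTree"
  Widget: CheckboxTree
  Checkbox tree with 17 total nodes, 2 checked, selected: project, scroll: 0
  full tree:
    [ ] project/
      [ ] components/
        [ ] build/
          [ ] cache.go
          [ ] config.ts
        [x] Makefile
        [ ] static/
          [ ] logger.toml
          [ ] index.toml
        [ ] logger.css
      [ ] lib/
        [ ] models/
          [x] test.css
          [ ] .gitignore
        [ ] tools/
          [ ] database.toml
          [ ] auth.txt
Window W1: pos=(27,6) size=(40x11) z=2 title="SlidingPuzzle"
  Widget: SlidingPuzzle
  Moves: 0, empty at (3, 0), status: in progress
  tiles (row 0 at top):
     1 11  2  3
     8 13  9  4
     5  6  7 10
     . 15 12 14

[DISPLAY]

                                                 
                                                 
                                                 
                                                 
                                                 
━━━━━━━━━━━━━━━━━━━━━━━━┓                        
heckboxTree ┏━━━━━━━━━━━━━━━━━━━━━━━━━━━━━━━━━━━━
────────────┃ SlidingPuzzle                      
-] project/ ┠────────────────────────────────────
 [-] compone┃┌────┬────┬────┬────┐               
   [ ] build┃│  1 │ 11 │  2 │  3 │               
     [ ] cac┃├────┼────┼────┼────┤               
     [ ] con┃│  8 │ 13 │  9 │  4 │               
   [x] Makef┃├────┼────┼────┼────┤               
   [ ] stati┃│  5 │  6 │  7 │ 10 │               
     [ ] log┃├────┼────┼────┼────┤               
     [ ] ind┗━━━━━━━━━━━━━━━━━━━━━━━━━━━━━━━━━━━━
   [ ] logger.css       ┃                        


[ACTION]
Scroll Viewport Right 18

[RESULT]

                                                 
                                                 
                                                 
                                                 
                                                 
━━━━━━━━━━━━━━━━━━━━━┓                           
kboxTree ┏━━━━━━━━━━━━━━━━━━━━━━━━━━━━━━━━━━━━━━┓
─────────┃ SlidingPuzzle                        ┃
project/ ┠──────────────────────────────────────┨
] compone┃┌────┬────┬────┬────┐                 ┃
[ ] build┃│  1 │ 11 │  2 │  3 │                 ┃
  [ ] cac┃├────┼────┼────┼────┤                 ┃
  [ ] con┃│  8 │ 13 │  9 │  4 │                 ┃
[x] Makef┃├────┼────┼────┼────┤                 ┃
[ ] stati┃│  5 │  6 │  7 │ 10 │                 ┃
  [ ] log┃├────┼────┼────┼────┤                 ┃
  [ ] ind┗━━━━━━━━━━━━━━━━━━━━━━━━━━━━━━━━━━━━━━┛
[ ] logger.css       ┃                           


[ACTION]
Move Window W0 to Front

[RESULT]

                                                 
                                                 
                                                 
                                                 
                                                 
━━━━━━━━━━━━━━━━━━━━━┓                           
kboxTree             ┃━━━━━━━━━━━━━━━━━━━━━━━━━━┓
─────────────────────┨le                        ┃
project/             ┃──────────────────────────┨
] components/        ┃───┬────┐                 ┃
[ ] build/           ┃ 2 │  3 │                 ┃
  [ ] cache.go       ┃───┼────┤                 ┃
  [ ] config.ts      ┃ 9 │  4 │                 ┃
[x] Makefile         ┃───┼────┤                 ┃
[ ] static/          ┃ 7 │ 10 │                 ┃
  [ ] logger.toml    ┃───┼────┤                 ┃
  [ ] index.toml     ┃━━━━━━━━━━━━━━━━━━━━━━━━━━┛
[ ] logger.css       ┃                           


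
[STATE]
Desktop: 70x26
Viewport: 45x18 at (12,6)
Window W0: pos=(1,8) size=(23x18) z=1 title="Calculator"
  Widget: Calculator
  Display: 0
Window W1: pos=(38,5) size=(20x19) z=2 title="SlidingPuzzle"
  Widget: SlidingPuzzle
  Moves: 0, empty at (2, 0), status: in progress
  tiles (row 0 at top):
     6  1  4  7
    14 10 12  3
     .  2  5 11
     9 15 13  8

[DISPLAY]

                          ┃ SlidingPuzzle    
                          ┠──────────────────
━━━━━━━━━━━┓              ┃┌────┬────┬────┬──
r          ┃              ┃│  6 │  1 │  4 │  
───────────┨              ┃├────┼────┼────┼──
          0┃              ┃│ 14 │ 10 │ 12 │  
──┬───┐    ┃              ┃├────┼────┼────┼──
9 │ ÷ │    ┃              ┃│    │  2 │  5 │ 1
──┼───┤    ┃              ┃├────┼────┼────┼──
6 │ × │    ┃              ┃│  9 │ 15 │ 13 │  
──┼───┤    ┃              ┃└────┴────┴────┴──
3 │ - │    ┃              ┃Moves: 0          
──┼───┤    ┃              ┃                  
= │ + │    ┃              ┃                  
──┼───┤    ┃              ┃                  
MR│ M+│    ┃              ┃                  
──┴───┘    ┃              ┃                  
           ┃              ┗━━━━━━━━━━━━━━━━━━


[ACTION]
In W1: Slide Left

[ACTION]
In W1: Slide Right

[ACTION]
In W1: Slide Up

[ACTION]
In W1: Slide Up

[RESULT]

                          ┃ SlidingPuzzle    
                          ┠──────────────────
━━━━━━━━━━━┓              ┃┌────┬────┬────┬──
r          ┃              ┃│  6 │  1 │  4 │  
───────────┨              ┃├────┼────┼────┼──
          0┃              ┃│ 14 │ 10 │ 12 │  
──┬───┐    ┃              ┃├────┼────┼────┼──
9 │ ÷ │    ┃              ┃│  9 │  2 │  5 │ 1
──┼───┤    ┃              ┃├────┼────┼────┼──
6 │ × │    ┃              ┃│    │ 15 │ 13 │  
──┼───┤    ┃              ┃└────┴────┴────┴──
3 │ - │    ┃              ┃Moves: 3          
──┼───┤    ┃              ┃                  
= │ + │    ┃              ┃                  
──┼───┤    ┃              ┃                  
MR│ M+│    ┃              ┃                  
──┴───┘    ┃              ┃                  
           ┃              ┗━━━━━━━━━━━━━━━━━━


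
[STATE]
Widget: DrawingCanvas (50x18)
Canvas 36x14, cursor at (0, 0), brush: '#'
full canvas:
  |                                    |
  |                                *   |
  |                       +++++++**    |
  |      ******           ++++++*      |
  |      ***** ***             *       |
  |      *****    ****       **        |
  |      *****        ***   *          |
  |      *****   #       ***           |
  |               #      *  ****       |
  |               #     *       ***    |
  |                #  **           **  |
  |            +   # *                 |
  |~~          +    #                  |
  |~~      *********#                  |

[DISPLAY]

+                                                 
                                *                 
                       +++++++**                  
      ******           ++++++*                    
      ***** ***             *                     
      *****    ****       **                      
      *****        ***   *                        
      *****   #       ***                         
               #      *  ****                     
               #     *       ***                  
                #  **           **                
            +   # *                               
~~          +    #                                
~~      *********#                                
                                                  
                                                  
                                                  
                                                  


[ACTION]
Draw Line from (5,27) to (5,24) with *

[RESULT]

+                                                 
                                *                 
                       +++++++**                  
      ******           ++++++*                    
      ***** ***             *                     
      *****    ****     ****                      
      *****        ***   *                        
      *****   #       ***                         
               #      *  ****                     
               #     *       ***                  
                #  **           **                
            +   # *                               
~~          +    #                                
~~      *********#                                
                                                  
                                                  
                                                  
                                                  


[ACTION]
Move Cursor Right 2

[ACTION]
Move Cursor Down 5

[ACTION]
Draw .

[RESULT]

                                                  
                                *                 
                       +++++++**                  
      ******           ++++++*                    
      ***** ***             *                     
  .   *****    ****     ****                      
      *****        ***   *                        
      *****   #       ***                         
               #      *  ****                     
               #     *       ***                  
                #  **           **                
            +   # *                               
~~          +    #                                
~~      *********#                                
                                                  
                                                  
                                                  
                                                  


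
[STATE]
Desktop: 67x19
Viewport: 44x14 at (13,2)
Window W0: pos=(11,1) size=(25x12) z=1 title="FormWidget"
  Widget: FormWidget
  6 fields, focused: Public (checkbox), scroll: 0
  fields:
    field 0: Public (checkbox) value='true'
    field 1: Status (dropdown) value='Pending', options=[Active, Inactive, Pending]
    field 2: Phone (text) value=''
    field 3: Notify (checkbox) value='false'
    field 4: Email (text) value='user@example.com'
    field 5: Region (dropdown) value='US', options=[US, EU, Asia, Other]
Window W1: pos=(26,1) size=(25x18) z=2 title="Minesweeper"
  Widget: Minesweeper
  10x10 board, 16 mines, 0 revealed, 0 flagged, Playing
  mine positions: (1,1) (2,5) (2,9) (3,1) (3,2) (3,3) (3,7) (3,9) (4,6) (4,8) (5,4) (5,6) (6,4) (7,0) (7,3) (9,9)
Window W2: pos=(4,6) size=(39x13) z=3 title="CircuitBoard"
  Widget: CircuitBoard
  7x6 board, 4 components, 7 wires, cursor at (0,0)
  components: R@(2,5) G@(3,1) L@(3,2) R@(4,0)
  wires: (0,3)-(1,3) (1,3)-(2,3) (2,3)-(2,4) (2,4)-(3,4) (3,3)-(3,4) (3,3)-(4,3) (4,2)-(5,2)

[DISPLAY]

FormWidget   ┃ Minesweeper           ┃      
─────────────┠───────────────────────┨      
 Public:     ┃■■■■■■■■■■             ┃      
 Status:     ┃■■■■■■■■■■             ┃      
━━━━━━━━━━━━━━━━━━━━━━━━━━━━━┓       ┃      
Board                        ┃       ┃      
─────────────────────────────┨       ┃      
 3 4 5 6                     ┃       ┃      
        ·                    ┃       ┃      
        │                    ┃       ┃      
        ·                    ┃       ┃      
        │                    ┃       ┃      
        · ─ ·   R            ┃       ┃      
            │                ┃       ┃      


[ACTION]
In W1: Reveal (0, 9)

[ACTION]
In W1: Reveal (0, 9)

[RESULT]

FormWidget   ┃ Minesweeper           ┃      
─────────────┠───────────────────────┨      
 Public:     ┃■■1                    ┃      
 Status:     ┃■■1 111 11             ┃      
━━━━━━━━━━━━━━━━━━━━━━━━━━━━━┓       ┃      
Board                        ┃       ┃      
─────────────────────────────┨       ┃      
 3 4 5 6                     ┃       ┃      
        ·                    ┃       ┃      
        │                    ┃       ┃      
        ·                    ┃       ┃      
        │                    ┃       ┃      
        · ─ ·   R            ┃       ┃      
            │                ┃       ┃      


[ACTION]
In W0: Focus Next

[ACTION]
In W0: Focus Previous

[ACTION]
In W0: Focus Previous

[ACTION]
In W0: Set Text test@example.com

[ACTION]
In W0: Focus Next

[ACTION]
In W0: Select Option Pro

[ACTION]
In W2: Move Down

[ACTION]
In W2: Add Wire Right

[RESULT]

FormWidget   ┃ Minesweeper           ┃      
─────────────┠───────────────────────┨      
 Public:     ┃■■1                    ┃      
 Status:     ┃■■1 111 11             ┃      
━━━━━━━━━━━━━━━━━━━━━━━━━━━━━┓       ┃      
Board                        ┃       ┃      
─────────────────────────────┨       ┃      
 3 4 5 6                     ┃       ┃      
        ·                    ┃       ┃      
        │                    ┃       ┃      
·       ·                    ┃       ┃      
        │                    ┃       ┃      
        · ─ ·   R            ┃       ┃      
            │                ┃       ┃      
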